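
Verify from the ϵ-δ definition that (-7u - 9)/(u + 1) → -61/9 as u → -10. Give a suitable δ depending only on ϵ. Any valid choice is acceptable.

Let ϵ > 0 be given. We want δ > 0 with 0 < |u + 10| < δ ⇒ |(-7u - 9)/(u + 1) + 61/9| < ϵ.
Combining over a common denominator, (-7u - 9)/(u + 1) + 61/9 = [(-7u - 9)·(-9) − 61·(u + 1)] / [(-9)·(u + 1)] = 2(u + 10) / ((-9)(u + 1)).
So |(-7u - 9)/(u + 1) + 61/9| = 2|u + 10| / (9·|u + 1|).
Restrict δ ≤ 9/2. Then |u + 10| < 9/2 gives |u + 1| = |(u + 10) + (-9)| ≥ 9 − 9/2 = 9/2.
Hence |(-7u - 9)/(u + 1) + 61/9| < 2|u + 10|/(9·(9/2)) = (4/81)|u + 10|, which is < ϵ once |u + 10| < (81/4)ϵ.
Take δ = min(9/2, (81/4)ϵ). Then 0 < |u + 10| < δ forces both bounds, so |(-7u - 9)/(u + 1) + 61/9| < ϵ.

δ = min(9/2, (81/4)ϵ)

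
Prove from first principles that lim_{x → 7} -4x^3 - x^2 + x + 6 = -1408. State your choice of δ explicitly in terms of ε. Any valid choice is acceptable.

δ = min(1, ε/690)

Let ε > 0 be given. We want δ > 0 such that 0 < |x − 7| < δ implies |(-4x^3 - x^2 + x + 6) + 1408| < ε.
(-4x^3 - x^2 + x + 6) + 1408 = -4x^3 - x^2 + x + 1414 = (x − 7)(-4x^2 - 29x - 202).
So |(-4x^3 - x^2 + x + 6) + 1408| = |x − 7|·|-4x^2 - 29x - 202|.
Assume first that |x − 7| < 1, so |x| < 8. Then |-4x^2 - 29x - 202| ≤ 4·8^2 + 29·8 + 202 = 690.
Hence |(-4x^3 - x^2 + x + 6) + 1408| ≤ 690|x − 7| < ε provided |x − 7| < ε/690.
Choosing δ = min(1, ε/690) ensures both conditions, hence |(-4x^3 - x^2 + x + 6) + 1408| < ε.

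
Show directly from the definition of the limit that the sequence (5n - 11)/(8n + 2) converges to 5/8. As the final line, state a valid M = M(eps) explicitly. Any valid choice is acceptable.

Suppose eps > 0. For n ≥ 1, |(5n - 11)/(8n + 2) − (5/8)| = |-98|/(8(8n + 2)) = 98/(8(8n + 2)).
Since 8n + 2 ≥ 8n for n ≥ 1, this is ≤ 98/(8·8n) = (49/32)/n.
So |(5n - 11)/(8n + 2) − (5/8)| < eps whenever n > (49/32)/eps.
Take M = (49/32)/eps. If n > M then |(5n - 11)/(8n + 2) − (5/8)| ≤ (49/32)/n < eps.

M = (49/32)/eps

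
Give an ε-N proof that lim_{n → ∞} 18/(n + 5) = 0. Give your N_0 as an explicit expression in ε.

N_0 = 18/ε

Fix ε > 0. For n ≥ 1, |18/(n + 5) − 0| = 18/(n + 5) ≤ 18/n.
We need 18/n < ε, i.e. n > 18/ε.
Take N_0 = 18/ε. If n > N_0 then |18/(n + 5)| ≤ 18/n < ε.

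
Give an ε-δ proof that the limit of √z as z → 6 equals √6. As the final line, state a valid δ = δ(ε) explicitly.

δ = min(6, √6·ε)

Suppose ε > 0. We want δ > 0 such that 0 < |z − 6| < δ implies |√z − √6| < ε.
Rationalise: √z − √6 = (z − 6)/(√z + √6), so |√z − √6| = |z − 6|/(√z + √6).
Restrict δ ≤ 6 so that |z − 6| < 6 forces z > 0, and then √z + √6 > √6.
Hence |√z − √6| < |z − 6|/√6, which is < ε once |z − 6| < √6·ε.
Take δ = min(6, √6·ε). If 0 < |z − 6| < δ then z > 0 and |√z − √6| < |z − 6|/√6 < ε.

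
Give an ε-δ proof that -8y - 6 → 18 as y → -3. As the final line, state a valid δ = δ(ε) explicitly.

δ = ε/8

Suppose ε > 0. We need δ > 0 so that 0 < |y + 3| < δ implies |(-8y - 6) − 18| < ε.
|(-8y - 6) − 18| = |-8y - 24| = 8|y + 3|.
Thus it suffices that |y + 3| < ε/8.
Choosing δ = ε/8 gives |(-8y - 6) − 18| = 8|y + 3| < ε whenever |y + 3| < δ.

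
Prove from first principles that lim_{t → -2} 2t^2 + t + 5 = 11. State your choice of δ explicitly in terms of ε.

Let ε > 0 be given. We want δ > 0 such that 0 < |t + 2| < δ implies |(2t^2 + t + 5) − 11| < ε.
(2t^2 + t + 5) − 11 = 2t^2 + t - 6 = (t + 2)(2t - 3).
So |(2t^2 + t + 5) − 11| = |t + 2|·|2t - 3|.
Require δ ≤ 2. Then |t + 2| < 2 gives |t| < 4, and by the triangle inequality |2t - 3| ≤ 2·4 + 3 = 11.
Hence |(2t^2 + t + 5) − 11| ≤ 11|t + 2| < ε provided |t + 2| < ε/11.
Choosing δ = min(2, ε/11) ensures both conditions, hence |(2t^2 + t + 5) − 11| < ε.

δ = min(2, ε/11)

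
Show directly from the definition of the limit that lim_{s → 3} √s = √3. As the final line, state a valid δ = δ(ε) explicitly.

Fix ε > 0. We want δ > 0 such that 0 < |s − 3| < δ implies |√s − √3| < ε.
Rationalise: √s − √3 = (s − 3)/(√s + √3), so |√s − √3| = |s − 3|/(√s + √3).
Restrict δ ≤ 3 so that |s − 3| < 3 forces s > 0, and then √s + √3 > √3.
Hence |√s − √3| < |s − 3|/√3, which is < ε once |s − 3| < √3·ε.
Take δ = min(3, √3·ε). If 0 < |s − 3| < δ then s > 0 and |√s − √3| < |s − 3|/√3 < ε.

δ = min(3, √3·ε)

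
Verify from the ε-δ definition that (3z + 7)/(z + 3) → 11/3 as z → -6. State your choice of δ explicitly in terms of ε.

Let ε > 0. We want δ > 0 with 0 < |z + 6| < δ ⇒ |(3z + 7)/(z + 3) − (11/3)| < ε.
Combining over a common denominator, (3z + 7)/(z + 3) − (11/3) = [(3z + 7)·(-3) − (-11)·(z + 3)] / [(-3)·(z + 3)] = 2(z + 6) / ((-3)(z + 3)).
So |(3z + 7)/(z + 3) − (11/3)| = 2|z + 6| / (3·|z + 3|).
Require δ ≤ 3/2, so |z + 3| ≥ |-3| − |z + 6| > 3 − 3/2 = 3/2.
Hence |(3z + 7)/(z + 3) − (11/3)| < 2|z + 6|/(3·(3/2)) = (4/9)|z + 6|, which is < ε once |z + 6| < (9/4)ε.
Take δ = min(3/2, (9/4)ε). Then 0 < |z + 6| < δ forces both bounds, so |(3z + 7)/(z + 3) − (11/3)| < ε.

δ = min(3/2, (9/4)ε)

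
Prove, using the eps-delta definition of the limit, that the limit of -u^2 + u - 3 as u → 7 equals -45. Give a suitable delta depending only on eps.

Let eps > 0. We want delta > 0 such that 0 < |u − 7| < delta implies |(-u^2 + u - 3) + 45| < eps.
(-u^2 + u - 3) + 45 = -u^2 + u + 42 = (u − 7)(-u - 6).
So |(-u^2 + u - 3) + 45| = |u − 7|·|-u - 6|.
Require delta ≤ 2. Then |u − 7| < 2 gives |u| < 9, and by the triangle inequality |-u - 6| ≤ 9 + 6 = 15.
Hence |(-u^2 + u - 3) + 45| ≤ 15|u − 7| < eps provided |u − 7| < eps/15.
Choosing delta = min(2, eps/15) ensures both conditions, hence |(-u^2 + u - 3) + 45| < eps.

delta = min(2, eps/15)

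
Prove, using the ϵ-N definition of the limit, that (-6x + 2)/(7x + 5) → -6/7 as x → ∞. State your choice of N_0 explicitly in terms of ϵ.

N_0 = (44/49)/ϵ

Fix ϵ > 0. We seek N_0 > 0 such that x > N_0 implies |(-6x + 2)/(7x + 5) + 6/7| < ϵ.
(-6x + 2)/(7x + 5) + 6/7 = (7(-6x + 2) − (-6)(7x + 5)) / (7(7x + 5)) = 44/(7(7x + 5)).
For x > 0 we have 7x + 5 > 7x, so |(-6x + 2)/(7x + 5) + 6/7| = 44/(7(7x + 5)) < 44/(7·7x) = (44/49)/x.
Thus |(-6x + 2)/(7x + 5) + 6/7| < ϵ whenever x > (44/49)/ϵ.
Take N_0 = (44/49)/ϵ. If x > N_0 then |(-6x + 2)/(7x + 5) + 6/7| < (44/49)/x < ϵ.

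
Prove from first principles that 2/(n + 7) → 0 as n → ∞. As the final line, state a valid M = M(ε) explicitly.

M = 2/ε

Let ε > 0 be given. For n ≥ 1, |2/(n + 7) − 0| = 2/(n + 7) ≤ 2/n.
We need 2/n < ε, i.e. n > 2/ε.
Take M = 2/ε. If n > M then |2/(n + 7)| ≤ 2/n < ε.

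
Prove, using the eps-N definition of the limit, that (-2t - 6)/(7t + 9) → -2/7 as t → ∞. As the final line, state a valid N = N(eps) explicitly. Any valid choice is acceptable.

Suppose eps > 0. We seek N > 0 such that t > N implies |(-2t - 6)/(7t + 9) + 2/7| < eps.
(-2t - 6)/(7t + 9) + 2/7 = (7(-2t - 6) − (-2)(7t + 9)) / (7(7t + 9)) = -24/(7(7t + 9)).
For t > 0 we have 7t + 9 > 7t, so |(-2t - 6)/(7t + 9) + 2/7| = 24/(7(7t + 9)) < 24/(7·7t) = (24/49)/t.
Thus |(-2t - 6)/(7t + 9) + 2/7| < eps whenever t > (24/49)/eps.
Take N = (24/49)/eps. If t > N then |(-2t - 6)/(7t + 9) + 2/7| < (24/49)/t < eps.

N = (24/49)/eps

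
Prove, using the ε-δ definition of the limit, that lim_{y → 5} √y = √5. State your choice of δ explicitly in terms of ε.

δ = min(5, √5·ε)

Fix ε > 0. We want δ > 0 such that 0 < |y − 5| < δ implies |√y − √5| < ε.
Rationalise: √y − √5 = (y − 5)/(√y + √5), so |√y − √5| = |y − 5|/(√y + √5).
Restrict δ ≤ 5 so that |y − 5| < 5 forces y > 0, and then √y + √5 > √5.
Hence |√y − √5| < |y − 5|/√5, which is < ε once |y − 5| < √5·ε.
Take δ = min(5, √5·ε). If 0 < |y − 5| < δ then y > 0 and |√y − √5| < |y − 5|/√5 < ε.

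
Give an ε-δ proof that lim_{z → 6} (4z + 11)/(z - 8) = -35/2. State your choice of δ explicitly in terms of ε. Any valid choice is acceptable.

Let ε > 0 be given. We want δ > 0 with 0 < |z − 6| < δ ⇒ |(4z + 11)/(z - 8) + 35/2| < ε.
Combining over a common denominator, (4z + 11)/(z - 8) + 35/2 = [(4z + 11)·(-2) − 35·(z - 8)] / [(-2)·(z - 8)] = -43(z − 6) / ((-2)(z - 8)).
So |(4z + 11)/(z - 8) + 35/2| = 43|z − 6| / (2·|z − 8|).
Require δ ≤ 1, so |z − 8| ≥ |-2| − |z − 6| > 2 − 1 = 1.
Hence |(4z + 11)/(z - 8) + 35/2| < 43|z − 6|/(2·1) = (43/2)|z − 6|, which is < ε once |z − 6| < (2/43)ε.
Take δ = min(1, (2/43)ε). Then 0 < |z − 6| < δ forces both bounds, so |(4z + 11)/(z - 8) + 35/2| < ε.

δ = min(1, (2/43)ε)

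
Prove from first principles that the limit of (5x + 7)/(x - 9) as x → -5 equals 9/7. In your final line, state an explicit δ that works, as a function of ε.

δ = min(7, (49/26)ε)

Suppose ε > 0. We want δ > 0 with 0 < |x + 5| < δ ⇒ |(5x + 7)/(x - 9) − (9/7)| < ε.
Combining over a common denominator, (5x + 7)/(x - 9) − (9/7) = [(5x + 7)·(-14) − (-18)·(x - 9)] / [(-14)·(x - 9)] = -52(x + 5) / ((-14)(x - 9)).
So |(5x + 7)/(x - 9) − (9/7)| = 52|x + 5| / (14·|x − 9|).
Restrict δ ≤ 7. Then |x + 5| < 7 gives |x − 9| = |(x + 5) + (-14)| ≥ 14 − 7 = 7.
Hence |(5x + 7)/(x - 9) − (9/7)| < 52|x + 5|/(14·7) = (26/49)|x + 5|, which is < ε once |x + 5| < (49/26)ε.
Take δ = min(7, (49/26)ε). Then 0 < |x + 5| < δ forces both bounds, so |(5x + 7)/(x - 9) − (9/7)| < ε.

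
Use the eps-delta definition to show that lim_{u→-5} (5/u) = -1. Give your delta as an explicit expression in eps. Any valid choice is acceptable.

Fix eps > 0. We seek delta > 0 such that 0 < |u + 5| < delta implies |5/u + 1| < eps.
|5/u + 1| = 5·|-5 − u|/(5·|u|) = 5|u + 5|/(5|u|).
Require delta ≤ 5/2 so that |u| > 5 − 5/2 = 5/2, hence 5|u| > 25/2.
Then |5/u + 1| < 5|u + 5|/(25/2), which is < eps when |u + 5| < (5/2)eps.
Take delta = min(5/2, (5/2)eps). Then 0 < |u + 5| < delta gives both |u + 5| < 5/2 and |u + 5| < (5/2)eps, so |5/u + 1| < eps.

delta = min(5/2, (5/2)eps)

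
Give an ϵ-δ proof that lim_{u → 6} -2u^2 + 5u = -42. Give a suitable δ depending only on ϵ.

Let ϵ > 0 be given. We want δ > 0 such that 0 < |u − 6| < δ implies |(-2u^2 + 5u) + 42| < ϵ.
(-2u^2 + 5u) + 42 = -2u^2 + 5u + 42 = (u − 6)(-2u - 7).
So |(-2u^2 + 5u) + 42| = |u − 6|·|-2u - 7|.
Require δ ≤ 1. Then |u − 6| < 1 gives |u| < 7, and by the triangle inequality |-2u - 7| ≤ 2·7 + 7 = 21.
Hence |(-2u^2 + 5u) + 42| ≤ 21|u − 6| < ϵ provided |u − 6| < ϵ/21.
Choosing δ = min(1, ϵ/21) ensures both conditions, hence |(-2u^2 + 5u) + 42| < ϵ.

δ = min(1, ϵ/21)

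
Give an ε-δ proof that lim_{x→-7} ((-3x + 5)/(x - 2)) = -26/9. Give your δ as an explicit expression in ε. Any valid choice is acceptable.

δ = min(9/2, (81/2)ε)

Let ε > 0 be given. We want δ > 0 with 0 < |x + 7| < δ ⇒ |(-3x + 5)/(x - 2) + 26/9| < ε.
Combining over a common denominator, (-3x + 5)/(x - 2) + 26/9 = [(-3x + 5)·(-9) − 26·(x - 2)] / [(-9)·(x - 2)] = 1(x + 7) / ((-9)(x - 2)).
So |(-3x + 5)/(x - 2) + 26/9| = |x + 7| / (9·|x − 2|).
Require δ ≤ 9/2, so |x − 2| ≥ |-9| − |x + 7| > 9 − 9/2 = 9/2.
Hence |(-3x + 5)/(x - 2) + 26/9| < |x + 7|/(9·(9/2)) = (2/81)|x + 7|, which is < ε once |x + 7| < (81/2)ε.
Take δ = min(9/2, (81/2)ε). Then 0 < |x + 7| < δ forces both bounds, so |(-3x + 5)/(x - 2) + 26/9| < ε.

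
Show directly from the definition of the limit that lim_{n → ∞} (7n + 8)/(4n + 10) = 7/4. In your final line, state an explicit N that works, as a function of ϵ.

N = (19/8)/ϵ

Let ϵ > 0. For n ≥ 1, |(7n + 8)/(4n + 10) − (7/4)| = |-38|/(4(4n + 10)) = 38/(4(4n + 10)).
Since 4n + 10 ≥ 4n for n ≥ 1, this is ≤ 38/(4·4n) = (19/8)/n.
So |(7n + 8)/(4n + 10) − (7/4)| < ϵ whenever n > (19/8)/ϵ.
Take N = (19/8)/ϵ. If n > N then |(7n + 8)/(4n + 10) − (7/4)| ≤ (19/8)/n < ϵ.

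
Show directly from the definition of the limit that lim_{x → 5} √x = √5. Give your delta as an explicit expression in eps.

Let eps > 0 be given. We want delta > 0 such that 0 < |x − 5| < delta implies |√x − √5| < eps.
Rationalise: √x − √5 = (x − 5)/(√x + √5), so |√x − √5| = |x − 5|/(√x + √5).
Restrict delta ≤ 5 so that |x − 5| < 5 forces x > 0, and then √x + √5 > √5.
Hence |√x − √5| < |x − 5|/√5, which is < eps once |x − 5| < √5·eps.
Take delta = min(5, √5·eps). If 0 < |x − 5| < delta then x > 0 and |√x − √5| < |x − 5|/√5 < eps.

delta = min(5, √5·eps)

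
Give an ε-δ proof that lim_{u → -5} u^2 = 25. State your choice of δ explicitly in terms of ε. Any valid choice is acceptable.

δ = min(1, ε/11)

Let ε > 0 be given. We seek δ > 0 with 0 < |u + 5| < δ ⇒ |u^2 − 25| < ε.
Factor: u^2 − 25 = (u + 5)(u - 5), so |u^2 − 25| = |u + 5|·|u - 5|.
Restrict δ ≤ 1. Then |u + 5| < 1 gives |u| < 6, so by the triangle inequality |u - 5| ≤ 6 + 5 = 11.
Hence |u^2 − 25| ≤ 11|u + 5|, which is < ε once |u + 5| < ε/11.
Take δ = min(1, ε/11). If 0 < |u + 5| < δ then both bounds hold and |u^2 − 25| ≤ 11|u + 5| < 11·(ε/11) = ε.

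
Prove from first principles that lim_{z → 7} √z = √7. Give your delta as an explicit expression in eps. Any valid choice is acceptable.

delta = min(7, √7·eps)

Fix eps > 0. We want delta > 0 such that 0 < |z − 7| < delta implies |√z − √7| < eps.
Multiplying by the conjugate, |√z − √7| = |z − 7|/(√z + √7).
Restrict delta ≤ 7 so that |z − 7| < 7 forces z > 0, and then √z + √7 > √7.
Hence |√z − √7| < |z − 7|/√7, which is < eps once |z − 7| < √7·eps.
Take delta = min(7, √7·eps). If 0 < |z − 7| < delta then z > 0 and |√z − √7| < |z − 7|/√7 < eps.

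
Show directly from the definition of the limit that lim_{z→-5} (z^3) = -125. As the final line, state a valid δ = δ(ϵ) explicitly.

δ = min(1, ϵ/91)

Let ϵ > 0 be given. We seek δ > 0 with 0 < |z + 5| < δ ⇒ |z^3 + 125| < ϵ.
Factor: z^3 + 125 = (z + 5)(z^2 - 5z + 25), so |z^3 + 125| = |z + 5|·|z^2 - 5z + 25|.
Restrict δ ≤ 1. Then |z + 5| < 1 gives |z| < 6, so by the triangle inequality |z^2 - 5z + 25| ≤ 6^2 + 5·6 + 25 = 91.
Hence |z^3 + 125| ≤ 91|z + 5|, which is < ϵ once |z + 5| < ϵ/91.
Take δ = min(1, ϵ/91). If 0 < |z + 5| < δ then both bounds hold and |z^3 + 125| ≤ 91|z + 5| < 91·(ϵ/91) = ϵ.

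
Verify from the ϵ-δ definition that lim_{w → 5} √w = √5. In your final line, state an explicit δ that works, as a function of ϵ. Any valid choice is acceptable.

Let ϵ > 0. We want δ > 0 such that 0 < |w − 5| < δ implies |√w − √5| < ϵ.
Rationalise: √w − √5 = (w − 5)/(√w + √5), so |√w − √5| = |w − 5|/(√w + √5).
Restrict δ ≤ 5 so that |w − 5| < 5 forces w > 0, and then √w + √5 > √5.
Hence |√w − √5| < |w − 5|/√5, which is < ϵ once |w − 5| < √5·ϵ.
Take δ = min(5, √5·ϵ). If 0 < |w − 5| < δ then w > 0 and |√w − √5| < |w − 5|/√5 < ϵ.

δ = min(5, √5·ϵ)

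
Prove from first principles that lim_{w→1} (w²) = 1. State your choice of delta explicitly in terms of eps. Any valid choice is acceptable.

delta = min(1, eps/3)

Fix eps > 0. We seek delta > 0 with 0 < |w − 1| < delta ⇒ |w² − 1| < eps.
Factor: w² − 1 = (w − 1)(w + 1), so |w² − 1| = |w − 1|·|w + 1|.
Restrict delta ≤ 1. Then |w − 1| < 1 gives |w| < 2, so by the triangle inequality |w + 1| ≤ 2 + 1 = 3.
Hence |w² − 1| ≤ 3|w − 1|, which is < eps once |w − 1| < eps/3.
Take delta = min(1, eps/3). If 0 < |w − 1| < delta then both bounds hold and |w² − 1| ≤ 3|w − 1| < 3·(eps/3) = eps.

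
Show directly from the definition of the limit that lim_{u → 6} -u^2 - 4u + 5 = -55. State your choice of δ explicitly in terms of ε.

Let ε > 0 be given. We want δ > 0 such that 0 < |u − 6| < δ implies |(-u^2 - 4u + 5) + 55| < ε.
(-u^2 - 4u + 5) + 55 = -u^2 - 4u + 60 = (u − 6)(-u - 10).
So |(-u^2 - 4u + 5) + 55| = |u − 6|·|-u - 10|.
Require δ ≤ 1. Then |u − 6| < 1 gives |u| < 7, and by the triangle inequality |-u - 10| ≤ 7 + 10 = 17.
Hence |(-u^2 - 4u + 5) + 55| ≤ 17|u − 6| < ε provided |u − 6| < ε/17.
Take δ = min(1, ε/17). Then 0 < |u − 6| < δ gives both |u − 6| < 1 and |u − 6| < ε/17, so |(-u^2 - 4u + 5) + 55| < ε.

δ = min(1, ε/17)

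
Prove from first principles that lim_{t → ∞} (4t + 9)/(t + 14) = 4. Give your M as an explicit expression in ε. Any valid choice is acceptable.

M = 47/ε

Suppose ε > 0. We seek M > 0 such that t > M implies |(4t + 9)/(t + 14) − 4| < ε.
(4t + 9)/(t + 14) − 4 = ((4t + 9) − 4(t + 14)) / ((t + 14)) = -47/((t + 14)).
For t > 0 we have t + 14 > t, so |(4t + 9)/(t + 14) − 4| = 47/((t + 14)) < 47/(t) = 47/t.
Thus |(4t + 9)/(t + 14) − 4| < ε whenever t > 47/ε.
Take M = 47/ε. If t > M then |(4t + 9)/(t + 14) − 4| < 47/t < ε.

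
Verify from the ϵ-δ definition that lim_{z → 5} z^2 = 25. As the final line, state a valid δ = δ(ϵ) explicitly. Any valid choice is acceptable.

Let ϵ > 0 be given. We seek δ > 0 with 0 < |z − 5| < δ ⇒ |z^2 − 25| < ϵ.
Factor: z^2 − 25 = (z − 5)(z + 5), so |z^2 − 25| = |z − 5|·|z + 5|.
Restrict δ ≤ 1. Then |z − 5| < 1 gives |z| < 6, so by the triangle inequality |z + 5| ≤ 6 + 5 = 11.
Hence |z^2 − 25| ≤ 11|z − 5|, which is < ϵ once |z − 5| < ϵ/11.
Take δ = min(1, ϵ/11). If 0 < |z − 5| < δ then both bounds hold and |z^2 − 25| ≤ 11|z − 5| < 11·(ϵ/11) = ϵ.

δ = min(1, ϵ/11)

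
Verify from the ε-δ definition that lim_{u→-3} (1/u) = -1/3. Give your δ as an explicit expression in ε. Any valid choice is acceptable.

δ = min(3/2, (9/2)ε)

Let ε > 0. We seek δ > 0 such that 0 < |u + 3| < δ implies |1/u + 1/3| < ε.
|1/u + 1/3| = |-3 − u|/(3·|u|) = |u + 3|/(3|u|).
Restrict δ ≤ 3/2. Then |u + 3| < 3/2 gives |u| > 3/2, so 3|u| > 9/2.
Then |1/u + 1/3| < |u + 3|/(9/2), which is < ε when |u + 3| < (9/2)ε.
Take δ = min(3/2, (9/2)ε). Then 0 < |u + 3| < δ gives both |u + 3| < 3/2 and |u + 3| < (9/2)ε, so |1/u + 1/3| < ε.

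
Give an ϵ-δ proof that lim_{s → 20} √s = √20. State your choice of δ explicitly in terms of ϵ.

Fix ϵ > 0. We want δ > 0 such that 0 < |s − 20| < δ implies |√s − √20| < ϵ.
Multiplying by the conjugate, |√s − √20| = |s − 20|/(√s + √20).
Restrict δ ≤ 20 so that |s − 20| < 20 forces s > 0, and then √s + √20 > √20.
Hence |√s − √20| < |s − 20|/√20, which is < ϵ once |s − 20| < √20·ϵ.
Take δ = min(20, √20·ϵ). If 0 < |s − 20| < δ then s > 0 and |√s − √20| < |s − 20|/√20 < ϵ.

δ = min(20, √20·ϵ)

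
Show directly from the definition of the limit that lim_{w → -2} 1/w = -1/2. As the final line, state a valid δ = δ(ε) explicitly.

δ = min(1, 2ε)

Fix ε > 0. We seek δ > 0 such that 0 < |w + 2| < δ implies |1/w + 1/2| < ε.
|1/w + 1/2| = |-2 − w|/(2·|w|) = |w + 2|/(2|w|).
Require δ ≤ 1 so that |w| > 2 − 1 = 1, hence 2|w| > 2.
Then |1/w + 1/2| < |w + 2|/2, which is < ε when |w + 2| < 2ε.
Take δ = min(1, 2ε). Then 0 < |w + 2| < δ gives both |w + 2| < 1 and |w + 2| < 2ε, so |1/w + 1/2| < ε.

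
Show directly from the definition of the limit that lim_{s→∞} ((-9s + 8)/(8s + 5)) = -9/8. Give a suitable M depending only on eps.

Let eps > 0 be given. We seek M > 0 such that s > M implies |(-9s + 8)/(8s + 5) + 9/8| < eps.
(-9s + 8)/(8s + 5) + 9/8 = (8(-9s + 8) − (-9)(8s + 5)) / (8(8s + 5)) = 109/(8(8s + 5)).
For s > 0 we have 8s + 5 > 8s, so |(-9s + 8)/(8s + 5) + 9/8| = 109/(8(8s + 5)) < 109/(8·8s) = (109/64)/s.
Thus |(-9s + 8)/(8s + 5) + 9/8| < eps whenever s > (109/64)/eps.
Take M = (109/64)/eps. If s > M then |(-9s + 8)/(8s + 5) + 9/8| < (109/64)/s < eps.

M = (109/64)/eps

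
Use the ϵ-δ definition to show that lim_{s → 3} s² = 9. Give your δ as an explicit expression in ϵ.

δ = min(1, ϵ/7)

Suppose ϵ > 0. We seek δ > 0 with 0 < |s − 3| < δ ⇒ |s² − 9| < ϵ.
Factor: s² − 9 = (s − 3)(s + 3), so |s² − 9| = |s − 3|·|s + 3|.
Restrict δ ≤ 1. Then |s − 3| < 1 gives |s| < 4, so by the triangle inequality |s + 3| ≤ 4 + 3 = 7.
Hence |s² − 9| ≤ 7|s − 3|, which is < ϵ once |s − 3| < ϵ/7.
Take δ = min(1, ϵ/7). If 0 < |s − 3| < δ then both bounds hold and |s² − 9| ≤ 7|s − 3| < 7·(ϵ/7) = ϵ.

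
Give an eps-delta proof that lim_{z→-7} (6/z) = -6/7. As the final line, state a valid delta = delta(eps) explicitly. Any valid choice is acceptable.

delta = min(7/2, (49/12)eps)

Let eps > 0 be given. We seek delta > 0 such that 0 < |z + 7| < delta implies |6/z + 6/7| < eps.
|6/z + 6/7| = 6·|-7 − z|/(7·|z|) = 6|z + 7|/(7|z|).
Require delta ≤ 7/2 so that |z| > 7 − 7/2 = 7/2, hence 7|z| > 49/2.
Then |6/z + 6/7| < 6|z + 7|/(49/2), which is < eps when |z + 7| < (49/12)eps.
Take delta = min(7/2, (49/12)eps). Then 0 < |z + 7| < delta gives both |z + 7| < 7/2 and |z + 7| < (49/12)eps, so |6/z + 6/7| < eps.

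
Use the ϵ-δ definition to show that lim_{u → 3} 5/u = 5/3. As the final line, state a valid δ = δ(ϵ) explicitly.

Suppose ϵ > 0. We seek δ > 0 such that 0 < |u − 3| < δ implies |5/u − (5/3)| < ϵ.
|5/u − (5/3)| = 5·|3 − u|/(3·|u|) = 5|u − 3|/(3|u|).
Restrict δ ≤ 3/2. Then |u − 3| < 3/2 gives |u| > 3/2, so 3|u| > 9/2.
Then |5/u − (5/3)| < 5|u − 3|/(9/2), which is < ϵ when |u − 3| < (9/10)ϵ.
Take δ = min(3/2, (9/10)ϵ). Then 0 < |u − 3| < δ gives both |u − 3| < 3/2 and |u − 3| < (9/10)ϵ, so |5/u − (5/3)| < ϵ.

δ = min(3/2, (9/10)ϵ)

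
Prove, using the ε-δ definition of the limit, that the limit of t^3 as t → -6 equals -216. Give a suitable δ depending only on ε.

Let ε > 0. We seek δ > 0 with 0 < |t + 6| < δ ⇒ |t^3 + 216| < ε.
Factor: t^3 + 216 = (t + 6)(t^2 - 6t + 36), so |t^3 + 216| = |t + 6|·|t^2 - 6t + 36|.
Impose δ ≤ 1 so that |t| < 7; then |t^2 - 6t + 36| ≤ 127.
Hence |t^3 + 216| ≤ 127|t + 6|, which is < ε once |t + 6| < ε/127.
Take δ = min(1, ε/127). If 0 < |t + 6| < δ then both bounds hold and |t^3 + 216| ≤ 127|t + 6| < 127·(ε/127) = ε.

δ = min(1, ε/127)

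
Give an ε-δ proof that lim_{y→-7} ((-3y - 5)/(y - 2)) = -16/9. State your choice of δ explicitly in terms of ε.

δ = min(9/2, (81/22)ε)

Fix ε > 0. We want δ > 0 with 0 < |y + 7| < δ ⇒ |(-3y - 5)/(y - 2) + 16/9| < ε.
Combining over a common denominator, (-3y - 5)/(y - 2) + 16/9 = [(-3y - 5)·(-9) − 16·(y - 2)] / [(-9)·(y - 2)] = 11(y + 7) / ((-9)(y - 2)).
So |(-3y - 5)/(y - 2) + 16/9| = 11|y + 7| / (9·|y − 2|).
Require δ ≤ 9/2, so |y − 2| ≥ |-9| − |y + 7| > 9 − 9/2 = 9/2.
Hence |(-3y - 5)/(y - 2) + 16/9| < 11|y + 7|/(9·(9/2)) = (22/81)|y + 7|, which is < ε once |y + 7| < (81/22)ε.
Take δ = min(9/2, (81/22)ε). Then 0 < |y + 7| < δ forces both bounds, so |(-3y - 5)/(y - 2) + 16/9| < ε.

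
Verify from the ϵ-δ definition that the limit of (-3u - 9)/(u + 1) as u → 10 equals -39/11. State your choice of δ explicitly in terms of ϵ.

Fix ϵ > 0. We want δ > 0 with 0 < |u − 10| < δ ⇒ |(-3u - 9)/(u + 1) + 39/11| < ϵ.
Combining over a common denominator, (-3u - 9)/(u + 1) + 39/11 = [(-3u - 9)·11 − (-39)·(u + 1)] / [11·(u + 1)] = 6(u − 10) / (11(u + 1)).
So |(-3u - 9)/(u + 1) + 39/11| = 6|u − 10| / (11·|u + 1|).
Restrict δ ≤ 11/2. Then |u − 10| < 11/2 gives |u + 1| = |(u − 10) + 11| ≥ 11 − 11/2 = 11/2.
Hence |(-3u - 9)/(u + 1) + 39/11| < 6|u − 10|/(11·(11/2)) = (12/121)|u − 10|, which is < ϵ once |u − 10| < (121/12)ϵ.
Take δ = min(11/2, (121/12)ϵ). Then 0 < |u − 10| < δ forces both bounds, so |(-3u - 9)/(u + 1) + 39/11| < ϵ.

δ = min(11/2, (121/12)ϵ)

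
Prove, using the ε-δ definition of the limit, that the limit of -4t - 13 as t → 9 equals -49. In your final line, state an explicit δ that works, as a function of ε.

δ = ε/4

Suppose ε > 0. We need δ > 0 so that 0 < |t − 9| < δ implies |(-4t - 13) + 49| < ε.
Since (-4t - 13) + 49 = -4(t − 9), we have |(-4t - 13) + 49| = 4|t − 9|.
So 4|t − 9| < ε exactly when |t − 9| < ε/4.
Choosing δ = ε/4 gives |(-4t - 13) + 49| = 4|t − 9| < ε whenever |t − 9| < δ.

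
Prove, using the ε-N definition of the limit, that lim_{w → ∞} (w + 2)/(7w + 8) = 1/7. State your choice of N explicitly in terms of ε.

N = (6/49)/ε

Let ε > 0. We seek N > 0 such that w > N implies |(w + 2)/(7w + 8) − (1/7)| < ε.
(w + 2)/(7w + 8) − (1/7) = (7(w + 2) − (7w + 8)) / (7(7w + 8)) = 6/(7(7w + 8)).
For w > 0 we have 7w + 8 > 7w, so |(w + 2)/(7w + 8) − (1/7)| = 6/(7(7w + 8)) < 6/(7·7w) = (6/49)/w.
Thus |(w + 2)/(7w + 8) − (1/7)| < ε whenever w > (6/49)/ε.
Take N = (6/49)/ε. If w > N then |(w + 2)/(7w + 8) − (1/7)| < (6/49)/w < ε.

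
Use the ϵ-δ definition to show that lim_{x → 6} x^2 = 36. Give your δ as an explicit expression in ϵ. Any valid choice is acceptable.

δ = min(1, ϵ/13)

Fix ϵ > 0. We seek δ > 0 with 0 < |x − 6| < δ ⇒ |x^2 − 36| < ϵ.
Factor: x^2 − 36 = (x − 6)(x + 6), so |x^2 − 36| = |x − 6|·|x + 6|.
Restrict δ ≤ 1. Then |x − 6| < 1 gives |x| < 7, so by the triangle inequality |x + 6| ≤ 7 + 6 = 13.
Hence |x^2 − 36| ≤ 13|x − 6|, which is < ϵ once |x − 6| < ϵ/13.
Take δ = min(1, ϵ/13). If 0 < |x − 6| < δ then both bounds hold and |x^2 − 36| ≤ 13|x − 6| < 13·(ϵ/13) = ϵ.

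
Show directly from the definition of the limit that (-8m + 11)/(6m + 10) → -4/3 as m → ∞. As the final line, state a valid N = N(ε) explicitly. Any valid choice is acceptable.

N = (73/18)/ε

Let ε > 0. For m ≥ 1, |(-8m + 11)/(6m + 10) + 4/3| = |146|/(6(6m + 10)) = 146/(6(6m + 10)).
Since 6m + 10 ≥ 6m for m ≥ 1, this is ≤ 146/(6·6m) = (73/18)/m.
So |(-8m + 11)/(6m + 10) + 4/3| < ε whenever m > (73/18)/ε.
Take N = (73/18)/ε. If m > N then |(-8m + 11)/(6m + 10) + 4/3| ≤ (73/18)/m < ε.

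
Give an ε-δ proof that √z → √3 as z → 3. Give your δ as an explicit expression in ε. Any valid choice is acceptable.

δ = min(3, √3·ε)

Let ε > 0. We want δ > 0 such that 0 < |z − 3| < δ implies |√z − √3| < ε.
Multiplying by the conjugate, |√z − √3| = |z − 3|/(√z + √3).
Restrict δ ≤ 3 so that |z − 3| < 3 forces z > 0, and then √z + √3 > √3.
Hence |√z − √3| < |z − 3|/√3, which is < ε once |z − 3| < √3·ε.
Take δ = min(3, √3·ε). If 0 < |z − 3| < δ then z > 0 and |√z − √3| < |z − 3|/√3 < ε.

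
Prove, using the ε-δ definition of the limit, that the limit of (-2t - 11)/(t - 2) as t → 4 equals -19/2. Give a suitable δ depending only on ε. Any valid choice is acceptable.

Suppose ε > 0. We want δ > 0 with 0 < |t − 4| < δ ⇒ |(-2t - 11)/(t - 2) + 19/2| < ε.
Combining over a common denominator, (-2t - 11)/(t - 2) + 19/2 = [(-2t - 11)·2 − (-19)·(t - 2)] / [2·(t - 2)] = 15(t − 4) / (2(t - 2)).
So |(-2t - 11)/(t - 2) + 19/2| = 15|t − 4| / (2·|t − 2|).
Require δ ≤ 1, so |t − 2| ≥ |2| − |t − 4| > 2 − 1 = 1.
Hence |(-2t - 11)/(t - 2) + 19/2| < 15|t − 4|/(2·1) = (15/2)|t − 4|, which is < ε once |t − 4| < (2/15)ε.
Take δ = min(1, (2/15)ε). Then 0 < |t − 4| < δ forces both bounds, so |(-2t - 11)/(t - 2) + 19/2| < ε.

δ = min(1, (2/15)ε)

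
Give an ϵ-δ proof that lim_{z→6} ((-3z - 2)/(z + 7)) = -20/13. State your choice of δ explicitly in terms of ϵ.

δ = min(13/2, (169/38)ϵ)

Let ϵ > 0 be given. We want δ > 0 with 0 < |z − 6| < δ ⇒ |(-3z - 2)/(z + 7) + 20/13| < ϵ.
Combining over a common denominator, (-3z - 2)/(z + 7) + 20/13 = [(-3z - 2)·13 − (-20)·(z + 7)] / [13·(z + 7)] = -19(z − 6) / (13(z + 7)).
So |(-3z - 2)/(z + 7) + 20/13| = 19|z − 6| / (13·|z + 7|).
Restrict δ ≤ 13/2. Then |z − 6| < 13/2 gives |z + 7| = |(z − 6) + 13| ≥ 13 − 13/2 = 13/2.
Hence |(-3z - 2)/(z + 7) + 20/13| < 19|z − 6|/(13·(13/2)) = (38/169)|z − 6|, which is < ϵ once |z − 6| < (169/38)ϵ.
Take δ = min(13/2, (169/38)ϵ). Then 0 < |z − 6| < δ forces both bounds, so |(-3z - 2)/(z + 7) + 20/13| < ϵ.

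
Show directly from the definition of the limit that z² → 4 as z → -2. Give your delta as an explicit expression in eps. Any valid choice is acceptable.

delta = min(1, eps/5)

Let eps > 0. We seek delta > 0 with 0 < |z + 2| < delta ⇒ |z² − 4| < eps.
Factor: z² − 4 = (z + 2)(z - 2), so |z² − 4| = |z + 2|·|z - 2|.
Impose delta ≤ 1 so that |z| < 3; then |z - 2| ≤ 5.
Hence |z² − 4| ≤ 5|z + 2|, which is < eps once |z + 2| < eps/5.
Take delta = min(1, eps/5). If 0 < |z + 2| < delta then both bounds hold and |z² − 4| ≤ 5|z + 2| < 5·(eps/5) = eps.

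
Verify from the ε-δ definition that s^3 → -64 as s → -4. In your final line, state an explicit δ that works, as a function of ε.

δ = min(2, ε/76)

Let ε > 0 be given. We seek δ > 0 with 0 < |s + 4| < δ ⇒ |s^3 + 64| < ε.
Factor: s^3 + 64 = (s + 4)(s^2 - 4s + 16), so |s^3 + 64| = |s + 4|·|s^2 - 4s + 16|.
Impose δ ≤ 2 so that |s| < 6; then |s^2 - 4s + 16| ≤ 76.
Hence |s^3 + 64| ≤ 76|s + 4|, which is < ε once |s + 4| < ε/76.
Take δ = min(2, ε/76). If 0 < |s + 4| < δ then both bounds hold and |s^3 + 64| ≤ 76|s + 4| < 76·(ε/76) = ε.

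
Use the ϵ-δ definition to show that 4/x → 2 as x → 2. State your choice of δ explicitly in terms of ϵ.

Let ϵ > 0 be given. We seek δ > 0 such that 0 < |x − 2| < δ implies |4/x − 2| < ϵ.
|4/x − 2| = 4·|2 − x|/(2·|x|) = 4|x − 2|/(2|x|).
Require δ ≤ 1 so that |x| > 2 − 1 = 1, hence 2|x| > 2.
Then |4/x − 2| < 4|x − 2|/2, which is < ϵ when |x − 2| < (1/2)ϵ.
Take δ = min(1, (1/2)ϵ). Then 0 < |x − 2| < δ gives both |x − 2| < 1 and |x − 2| < (1/2)ϵ, so |4/x − 2| < ϵ.

δ = min(1, (1/2)ϵ)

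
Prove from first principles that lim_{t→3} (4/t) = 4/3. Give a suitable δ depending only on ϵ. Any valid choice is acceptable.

δ = min(3/2, (9/8)ϵ)

Let ϵ > 0. We seek δ > 0 such that 0 < |t − 3| < δ implies |4/t − (4/3)| < ϵ.
|4/t − (4/3)| = 4·|3 − t|/(3·|t|) = 4|t − 3|/(3|t|).
Restrict δ ≤ 3/2. Then |t − 3| < 3/2 gives |t| > 3/2, so 3|t| > 9/2.
Then |4/t − (4/3)| < 4|t − 3|/(9/2), which is < ϵ when |t − 3| < (9/8)ϵ.
Take δ = min(3/2, (9/8)ϵ). Then 0 < |t − 3| < δ gives both |t − 3| < 3/2 and |t − 3| < (9/8)ϵ, so |4/t − (4/3)| < ϵ.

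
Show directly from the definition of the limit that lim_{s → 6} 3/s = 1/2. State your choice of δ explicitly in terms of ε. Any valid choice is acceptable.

Fix ε > 0. We seek δ > 0 such that 0 < |s − 6| < δ implies |3/s − (1/2)| < ε.
|3/s − (1/2)| = 3·|6 − s|/(6·|s|) = 3|s − 6|/(6|s|).
Require δ ≤ 3 so that |s| > 6 − 3 = 3, hence 6|s| > 18.
Then |3/s − (1/2)| < 3|s − 6|/18, which is < ε when |s − 6| < 6ε.
Take δ = min(3, 6ε). Then 0 < |s − 6| < δ gives both |s − 6| < 3 and |s − 6| < 6ε, so |3/s − (1/2)| < ε.

δ = min(3, 6ε)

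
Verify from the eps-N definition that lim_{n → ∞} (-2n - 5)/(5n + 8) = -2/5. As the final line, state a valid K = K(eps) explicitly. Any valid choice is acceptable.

K = (9/25)/eps

Suppose eps > 0. For n ≥ 1, |(-2n - 5)/(5n + 8) + 2/5| = |-9|/(5(5n + 8)) = 9/(5(5n + 8)).
Since 5n + 8 ≥ 5n for n ≥ 1, this is ≤ 9/(5·5n) = (9/25)/n.
So |(-2n - 5)/(5n + 8) + 2/5| < eps whenever n > (9/25)/eps.
Take K = (9/25)/eps. If n > K then |(-2n - 5)/(5n + 8) + 2/5| ≤ (9/25)/n < eps.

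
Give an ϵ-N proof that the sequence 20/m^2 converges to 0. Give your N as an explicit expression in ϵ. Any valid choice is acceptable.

N = (20/ϵ)^{1/2}

Let ϵ > 0 be given. For m ≥ 1, |20/m^2 − 0| = 20/m^2.
20/m^2 < ϵ ⇔ m^2 > 20/ϵ ⇔ m > (20/ϵ)^{1/2}.
Take N = (20/ϵ)^{1/2}. Then m > N implies 20/m^2 < ϵ.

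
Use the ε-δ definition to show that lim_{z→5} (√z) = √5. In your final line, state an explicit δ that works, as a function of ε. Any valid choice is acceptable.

Let ε > 0. We want δ > 0 such that 0 < |z − 5| < δ implies |√z − √5| < ε.
Multiplying by the conjugate, |√z − √5| = |z − 5|/(√z + √5).
Restrict δ ≤ 5 so that |z − 5| < 5 forces z > 0, and then √z + √5 > √5.
Hence |√z − √5| < |z − 5|/√5, which is < ε once |z − 5| < √5·ε.
Take δ = min(5, √5·ε). If 0 < |z − 5| < δ then z > 0 and |√z − √5| < |z − 5|/√5 < ε.

δ = min(5, √5·ε)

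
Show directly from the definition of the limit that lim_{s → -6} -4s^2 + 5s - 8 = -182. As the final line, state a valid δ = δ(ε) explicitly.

Let ε > 0. We want δ > 0 such that 0 < |s + 6| < δ implies |(-4s^2 + 5s - 8) + 182| < ε.
(-4s^2 + 5s - 8) + 182 = -4s^2 + 5s + 174 = (s + 6)(-4s + 29).
So |(-4s^2 + 5s - 8) + 182| = |s + 6|·|-4s + 29|.
Require δ ≤ 1. Then |s + 6| < 1 gives |s| < 7, and by the triangle inequality |-4s + 29| ≤ 4·7 + 29 = 57.
Hence |(-4s^2 + 5s - 8) + 182| ≤ 57|s + 6| < ε provided |s + 6| < ε/57.
Take δ = min(1, ε/57). Then 0 < |s + 6| < δ gives both |s + 6| < 1 and |s + 6| < ε/57, so |(-4s^2 + 5s - 8) + 182| < ε.

δ = min(1, ε/57)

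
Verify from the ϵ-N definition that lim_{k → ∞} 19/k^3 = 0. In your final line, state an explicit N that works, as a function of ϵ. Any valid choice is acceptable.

N = (19/ϵ)^{1/3}

Let ϵ > 0. For k ≥ 1, |19/k^3 − 0| = 19/k^3.
19/k^3 < ϵ ⇔ k^3 > 19/ϵ ⇔ k > (19/ϵ)^{1/3}.
Take N = (19/ϵ)^{1/3}. Then k > N implies 19/k^3 < ϵ.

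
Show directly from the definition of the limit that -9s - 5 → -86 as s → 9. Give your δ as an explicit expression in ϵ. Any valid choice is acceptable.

δ = ϵ/9

Suppose ϵ > 0. We need δ > 0 so that 0 < |s − 9| < δ implies |(-9s - 5) + 86| < ϵ.
|(-9s - 5) + 86| = |-9s + 81| = 9|s − 9|.
So 9|s − 9| < ϵ exactly when |s − 9| < ϵ/9.
Choosing δ = ϵ/9 gives |(-9s - 5) + 86| = 9|s − 9| < ϵ whenever |s − 9| < δ.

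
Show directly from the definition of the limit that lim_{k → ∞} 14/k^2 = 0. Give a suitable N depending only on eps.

Fix eps > 0. For k ≥ 1, |14/k^2 − 0| = 14/k^2.
14/k^2 < eps ⇔ k^2 > 14/eps ⇔ k > (14/eps)^{1/2}.
Take N = (14/eps)^{1/2}. Then k > N implies 14/k^2 < eps.

N = (14/eps)^{1/2}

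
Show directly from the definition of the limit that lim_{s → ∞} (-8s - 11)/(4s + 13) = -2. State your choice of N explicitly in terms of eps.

N = (15/4)/eps

Fix eps > 0. We seek N > 0 such that s > N implies |(-8s - 11)/(4s + 13) + 2| < eps.
(-8s - 11)/(4s + 13) + 2 = (4(-8s - 11) − (-8)(4s + 13)) / (4(4s + 13)) = 60/(4(4s + 13)).
For s > 0 we have 4s + 13 > 4s, so |(-8s - 11)/(4s + 13) + 2| = 60/(4(4s + 13)) < 60/(4·4s) = (15/4)/s.
Thus |(-8s - 11)/(4s + 13) + 2| < eps whenever s > (15/4)/eps.
Take N = (15/4)/eps. If s > N then |(-8s - 11)/(4s + 13) + 2| < (15/4)/s < eps.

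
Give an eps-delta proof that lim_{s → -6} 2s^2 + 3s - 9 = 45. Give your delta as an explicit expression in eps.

delta = min(1, eps/23)

Let eps > 0 be given. We want delta > 0 such that 0 < |s + 6| < delta implies |(2s^2 + 3s - 9) − 45| < eps.
(2s^2 + 3s - 9) − 45 = 2s^2 + 3s - 54 = (s + 6)(2s - 9).
So |(2s^2 + 3s - 9) − 45| = |s + 6|·|2s - 9|.
Assume first that |s + 6| < 1, so |s| < 7. Then |2s - 9| ≤ 2·7 + 9 = 23.
Hence |(2s^2 + 3s - 9) − 45| ≤ 23|s + 6| < eps provided |s + 6| < eps/23.
Take delta = min(1, eps/23). Then 0 < |s + 6| < delta gives both |s + 6| < 1 and |s + 6| < eps/23, so |(2s^2 + 3s - 9) − 45| < eps.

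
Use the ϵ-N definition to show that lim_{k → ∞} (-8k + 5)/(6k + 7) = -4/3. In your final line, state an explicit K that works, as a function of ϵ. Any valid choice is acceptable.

K = (43/18)/ϵ

Let ϵ > 0. For k ≥ 1, |(-8k + 5)/(6k + 7) + 4/3| = |86|/(6(6k + 7)) = 86/(6(6k + 7)).
Since 6k + 7 ≥ 6k for k ≥ 1, this is ≤ 86/(6·6k) = (43/18)/k.
So |(-8k + 5)/(6k + 7) + 4/3| < ϵ whenever k > (43/18)/ϵ.
Take K = (43/18)/ϵ. If k > K then |(-8k + 5)/(6k + 7) + 4/3| ≤ (43/18)/k < ϵ.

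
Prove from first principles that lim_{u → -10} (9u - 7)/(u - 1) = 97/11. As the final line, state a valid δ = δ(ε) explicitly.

Fix ε > 0. We want δ > 0 with 0 < |u + 10| < δ ⇒ |(9u - 7)/(u - 1) − (97/11)| < ε.
Combining over a common denominator, (9u - 7)/(u - 1) − (97/11) = [(9u - 7)·(-11) − (-97)·(u - 1)] / [(-11)·(u - 1)] = -2(u + 10) / ((-11)(u - 1)).
So |(9u - 7)/(u - 1) − (97/11)| = 2|u + 10| / (11·|u − 1|).
Require δ ≤ 11/2, so |u − 1| ≥ |-11| − |u + 10| > 11 − 11/2 = 11/2.
Hence |(9u - 7)/(u - 1) − (97/11)| < 2|u + 10|/(11·(11/2)) = (4/121)|u + 10|, which is < ε once |u + 10| < (121/4)ε.
Take δ = min(11/2, (121/4)ε). Then 0 < |u + 10| < δ forces both bounds, so |(9u - 7)/(u - 1) − (97/11)| < ε.

δ = min(11/2, (121/4)ε)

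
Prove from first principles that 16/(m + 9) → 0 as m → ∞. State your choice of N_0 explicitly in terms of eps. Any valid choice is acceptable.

Suppose eps > 0. For m ≥ 1, |16/(m + 9) − 0| = 16/(m + 9) ≤ 16/m.
We need 16/m < eps, i.e. m > 16/eps.
Take N_0 = 16/eps. If m > N_0 then |16/(m + 9)| ≤ 16/m < eps.

N_0 = 16/eps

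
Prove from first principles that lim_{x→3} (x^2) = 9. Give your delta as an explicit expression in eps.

Let eps > 0. We seek delta > 0 with 0 < |x − 3| < delta ⇒ |x^2 − 9| < eps.
Factor: x^2 − 9 = (x − 3)(x + 3), so |x^2 − 9| = |x − 3|·|x + 3|.
Restrict delta ≤ 1. Then |x − 3| < 1 gives |x| < 4, so by the triangle inequality |x + 3| ≤ 4 + 3 = 7.
Hence |x^2 − 9| ≤ 7|x − 3|, which is < eps once |x − 3| < eps/7.
Take delta = min(1, eps/7). If 0 < |x − 3| < delta then both bounds hold and |x^2 − 9| ≤ 7|x − 3| < 7·(eps/7) = eps.

delta = min(1, eps/7)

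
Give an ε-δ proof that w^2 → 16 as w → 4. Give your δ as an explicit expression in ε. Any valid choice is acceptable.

Let ε > 0 be given. We seek δ > 0 with 0 < |w − 4| < δ ⇒ |w^2 − 16| < ε.
Factor: w^2 − 16 = (w − 4)(w + 4), so |w^2 − 16| = |w − 4|·|w + 4|.
Restrict δ ≤ 1. Then |w − 4| < 1 gives |w| < 5, so by the triangle inequality |w + 4| ≤ 5 + 4 = 9.
Hence |w^2 − 16| ≤ 9|w − 4|, which is < ε once |w − 4| < ε/9.
Take δ = min(1, ε/9). If 0 < |w − 4| < δ then both bounds hold and |w^2 − 16| ≤ 9|w − 4| < 9·(ε/9) = ε.

δ = min(1, ε/9)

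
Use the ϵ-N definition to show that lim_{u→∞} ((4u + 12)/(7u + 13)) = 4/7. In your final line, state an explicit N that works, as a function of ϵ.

N = (32/49)/ϵ

Let ϵ > 0 be given. We seek N > 0 such that u > N implies |(4u + 12)/(7u + 13) − (4/7)| < ϵ.
(4u + 12)/(7u + 13) − (4/7) = (7(4u + 12) − 4(7u + 13)) / (7(7u + 13)) = 32/(7(7u + 13)).
For u > 0 we have 7u + 13 > 7u, so |(4u + 12)/(7u + 13) − (4/7)| = 32/(7(7u + 13)) < 32/(7·7u) = (32/49)/u.
Thus |(4u + 12)/(7u + 13) − (4/7)| < ϵ whenever u > (32/49)/ϵ.
Take N = (32/49)/ϵ. If u > N then |(4u + 12)/(7u + 13) − (4/7)| < (32/49)/u < ϵ.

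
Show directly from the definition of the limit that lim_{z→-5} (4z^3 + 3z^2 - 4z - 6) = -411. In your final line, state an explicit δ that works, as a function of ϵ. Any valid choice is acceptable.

Suppose ϵ > 0. We want δ > 0 such that 0 < |z + 5| < δ implies |(4z^3 + 3z^2 - 4z - 6) + 411| < ϵ.
(4z^3 + 3z^2 - 4z - 6) + 411 = 4z^3 + 3z^2 - 4z + 405 = (z + 5)(4z^2 - 17z + 81).
So |(4z^3 + 3z^2 - 4z - 6) + 411| = |z + 5|·|4z^2 - 17z + 81|.
Require δ ≤ 1. Then |z + 5| < 1 gives |z| < 6, and by the triangle inequality |4z^2 - 17z + 81| ≤ 4·6^2 + 17·6 + 81 = 327.
Hence |(4z^3 + 3z^2 - 4z - 6) + 411| ≤ 327|z + 5| < ϵ provided |z + 5| < ϵ/327.
Take δ = min(1, ϵ/327). Then 0 < |z + 5| < δ gives both |z + 5| < 1 and |z + 5| < ϵ/327, so |(4z^3 + 3z^2 - 4z - 6) + 411| < ϵ.

δ = min(1, ϵ/327)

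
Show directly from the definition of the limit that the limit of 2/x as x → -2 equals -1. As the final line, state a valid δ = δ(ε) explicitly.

Let ε > 0. We seek δ > 0 such that 0 < |x + 2| < δ implies |2/x + 1| < ε.
|2/x + 1| = 2·|-2 − x|/(2·|x|) = 2|x + 2|/(2|x|).
Require δ ≤ 1 so that |x| > 2 − 1 = 1, hence 2|x| > 2.
Then |2/x + 1| < 2|x + 2|/2, which is < ε when |x + 2| < ε.
Take δ = min(1, ε). Then 0 < |x + 2| < δ gives both |x + 2| < 1 and |x + 2| < ε, so |2/x + 1| < ε.

δ = min(1, ε)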